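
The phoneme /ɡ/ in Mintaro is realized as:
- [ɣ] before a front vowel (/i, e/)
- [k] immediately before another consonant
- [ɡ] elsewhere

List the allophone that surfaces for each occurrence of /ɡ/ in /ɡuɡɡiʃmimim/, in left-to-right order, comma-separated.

Occurrence 1 (position 1): no conditioning environment matches → elsewhere allophone [ɡ].
Occurrence 2 (position 3): immediately before another consonant → [k].
Occurrence 3 (position 4): before a front vowel (/i, e/) → [ɣ].

[ɡ], [k], [ɣ]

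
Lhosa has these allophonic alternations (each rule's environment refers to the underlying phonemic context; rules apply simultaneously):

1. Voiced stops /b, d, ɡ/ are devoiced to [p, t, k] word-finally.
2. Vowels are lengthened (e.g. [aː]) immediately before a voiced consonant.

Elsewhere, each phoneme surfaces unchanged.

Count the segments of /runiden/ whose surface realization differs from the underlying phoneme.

3

Segments that undergo a rule: /u/ → [uː] (rule 2); /i/ → [iː] (rule 2); /e/ → [eː] (rule 2).
All other segments surface unchanged.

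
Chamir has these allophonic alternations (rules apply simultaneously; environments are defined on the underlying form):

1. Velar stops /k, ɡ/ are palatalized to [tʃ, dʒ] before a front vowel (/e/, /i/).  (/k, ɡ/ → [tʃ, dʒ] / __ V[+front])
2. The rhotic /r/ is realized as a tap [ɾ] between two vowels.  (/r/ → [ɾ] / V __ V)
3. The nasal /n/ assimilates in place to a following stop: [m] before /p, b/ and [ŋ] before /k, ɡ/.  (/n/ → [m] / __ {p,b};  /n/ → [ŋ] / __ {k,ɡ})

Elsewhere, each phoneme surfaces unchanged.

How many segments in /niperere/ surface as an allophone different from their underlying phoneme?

Segments that undergo a rule: /r/ → [ɾ] (rule 2); /r/ → [ɾ] (rule 2).
All other segments surface unchanged.

2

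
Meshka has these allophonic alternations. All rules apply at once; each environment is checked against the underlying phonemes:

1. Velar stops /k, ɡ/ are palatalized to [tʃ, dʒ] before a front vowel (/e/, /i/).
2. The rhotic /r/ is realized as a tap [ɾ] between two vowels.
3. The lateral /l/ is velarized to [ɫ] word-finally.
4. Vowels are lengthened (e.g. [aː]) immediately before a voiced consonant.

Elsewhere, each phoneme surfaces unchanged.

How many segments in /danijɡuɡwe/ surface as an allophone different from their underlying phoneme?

3

Segments that undergo a rule: /a/ → [aː] (rule 4); /i/ → [iː] (rule 4); /u/ → [uː] (rule 4).
All other segments surface unchanged.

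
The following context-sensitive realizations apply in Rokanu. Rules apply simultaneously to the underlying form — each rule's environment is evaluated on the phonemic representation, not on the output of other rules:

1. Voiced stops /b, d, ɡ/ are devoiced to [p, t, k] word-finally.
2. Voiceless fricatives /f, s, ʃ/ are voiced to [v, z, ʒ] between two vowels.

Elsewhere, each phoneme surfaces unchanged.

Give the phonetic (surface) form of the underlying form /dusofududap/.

/d/ (word-initial): rule 1 targets it, but not word-finally → unchanged [d].
/u/ — not in any rule's target class → [u].
/s/ — between /u/ and /o/, between two vowels — surfaces as [z] (rule 2).
/o/ (between /s/ and /f/): no rule targets it → [o].
/f/ — between /o/ and /u/, between two vowels — surfaces as [v] (rule 2).
/u/ (between /f/ and /d/) is unaffected → [u].
/d/ — between /u/ and /u/; rule 1 does not apply here → [d].
/u/ stays [u].
/d/ (between /u/ and /a/) is in the target of rule 1 but the environment (word-finally) is not met → [d].
/a/ (between /d/ and /p/) is unaffected → [a].
/p/ (word-final) is unaffected → [p].

[duzovududap]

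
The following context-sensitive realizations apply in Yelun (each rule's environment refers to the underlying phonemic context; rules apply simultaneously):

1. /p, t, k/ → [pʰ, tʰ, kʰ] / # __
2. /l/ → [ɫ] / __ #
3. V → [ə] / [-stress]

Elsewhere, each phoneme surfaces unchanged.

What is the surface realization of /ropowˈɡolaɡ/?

[rəpəwˈɡoləɡ]

/r/ (word-initial) is unaffected → [r].
/o/ — between /r/ and /p/, in an unstressed syllable — surfaces as [ə] (rule 3).
/p/ — between /o/ and /o/; rule 1 does not apply here → [p].
/o/ — between /p/ and /w/, in an unstressed syllable — surfaces as [ə] (rule 3).
/w/ (between /o/ and /ɡ/) is unaffected → [w].
/ɡ/ (between /w/ and /o/) is unaffected → [ɡ].
/o/ (between /ɡ/ and /l/) is in the target of rule 3 but the environment (in an unstressed syllable) is not met → [o].
/l/ (between /o/ and /a/) fails the environment for rule 2, so it stays [l].
/a/ meets the environment for rule 3 (in an unstressed syllable) → [ə].
/ɡ/ — not in any rule's target class → [ɡ].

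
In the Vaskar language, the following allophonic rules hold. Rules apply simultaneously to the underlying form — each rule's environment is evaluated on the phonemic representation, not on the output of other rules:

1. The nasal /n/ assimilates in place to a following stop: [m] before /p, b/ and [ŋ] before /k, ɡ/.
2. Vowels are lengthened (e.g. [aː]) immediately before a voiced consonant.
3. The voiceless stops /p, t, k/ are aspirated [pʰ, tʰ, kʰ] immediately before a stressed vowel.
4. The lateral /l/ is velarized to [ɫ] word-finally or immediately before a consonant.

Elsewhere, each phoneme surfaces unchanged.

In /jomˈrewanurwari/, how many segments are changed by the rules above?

5

Segments that undergo a rule: /o/ → [oː] (rule 2); /e/ → [eː] (rule 2); /a/ → [aː] (rule 2); /u/ → [uː] (rule 2); /a/ → [aː] (rule 2).
All other segments surface unchanged.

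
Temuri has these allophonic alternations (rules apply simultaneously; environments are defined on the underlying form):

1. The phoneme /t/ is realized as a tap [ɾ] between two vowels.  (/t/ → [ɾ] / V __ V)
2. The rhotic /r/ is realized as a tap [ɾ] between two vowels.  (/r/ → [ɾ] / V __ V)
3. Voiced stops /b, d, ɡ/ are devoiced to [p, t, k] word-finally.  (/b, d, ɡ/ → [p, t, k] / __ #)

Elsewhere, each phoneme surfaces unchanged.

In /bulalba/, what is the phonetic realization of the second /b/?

[b]

/b/ — between /l/ and /a/; rule 3 does not apply here → [b].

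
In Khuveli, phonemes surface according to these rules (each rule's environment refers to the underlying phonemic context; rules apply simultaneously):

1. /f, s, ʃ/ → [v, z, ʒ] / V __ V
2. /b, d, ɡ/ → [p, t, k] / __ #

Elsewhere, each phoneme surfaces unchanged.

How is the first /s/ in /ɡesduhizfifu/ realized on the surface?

[s]

/s/ — between /e/ and /d/; rule 1 does not apply here → [s].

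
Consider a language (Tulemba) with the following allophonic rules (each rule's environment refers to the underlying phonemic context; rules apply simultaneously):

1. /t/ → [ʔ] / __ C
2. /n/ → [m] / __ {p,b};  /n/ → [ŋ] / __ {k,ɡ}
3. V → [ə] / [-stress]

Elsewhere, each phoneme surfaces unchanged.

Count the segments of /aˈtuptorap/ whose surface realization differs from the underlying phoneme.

3

Segments that undergo a rule: /a/ → [ə] (rule 3); /o/ → [ə] (rule 3); /a/ → [ə] (rule 3).
All other segments surface unchanged.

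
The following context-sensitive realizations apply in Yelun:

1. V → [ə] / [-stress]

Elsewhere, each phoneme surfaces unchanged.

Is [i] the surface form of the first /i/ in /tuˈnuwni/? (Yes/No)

No

/i/ (word-final): in an unstressed syllable, so rule 1 applies → [ə].
The actual realization is [ə], not [i].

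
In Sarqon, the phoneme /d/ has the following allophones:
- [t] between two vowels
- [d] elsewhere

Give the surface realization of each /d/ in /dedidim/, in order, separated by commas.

Occurrence 1 (position 1): no conditioning environment matches → elsewhere allophone [d].
Occurrence 2 (position 3): between two vowels → [t].
Occurrence 3 (position 5): between two vowels → [t].

[d], [t], [t]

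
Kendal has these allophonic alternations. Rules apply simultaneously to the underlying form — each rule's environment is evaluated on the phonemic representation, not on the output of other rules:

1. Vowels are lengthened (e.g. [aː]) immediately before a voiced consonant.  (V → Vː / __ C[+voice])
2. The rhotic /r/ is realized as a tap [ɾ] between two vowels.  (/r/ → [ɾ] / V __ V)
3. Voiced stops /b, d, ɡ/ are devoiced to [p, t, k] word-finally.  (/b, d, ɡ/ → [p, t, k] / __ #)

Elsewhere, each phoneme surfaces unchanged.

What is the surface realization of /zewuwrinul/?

[zeːwuːwriːnuːl]

/z/ (word-initial): no rule targets it → [z].
/e/ (between /z/ and /w/) occurs before a voiced consonant → [eː] by rule 1.
/w/ stays [w].
/u/ — between /w/ and /w/, before a voiced consonant — surfaces as [uː] (rule 1).
/w/ — not in any rule's target class → [w].
/r/ (between /w/ and /i/): rule 2 targets it, but not between two vowels → unchanged [r].
Rule 1 applies to /i/ (between /r/ and /n/: before a voiced consonant) → [iː].
/n/ (between /i/ and /u/) is unaffected → [n].
/u/ meets the environment for rule 1 (before a voiced consonant) → [uː].
/l/ (word-final) is unaffected → [l].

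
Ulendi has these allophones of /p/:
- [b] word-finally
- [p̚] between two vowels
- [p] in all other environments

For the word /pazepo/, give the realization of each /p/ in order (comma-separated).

[p], [p̚]

Occurrence 1 (position 1): no conditioning environment matches → elsewhere allophone [p].
Occurrence 2 (position 5): between two vowels → [p̚].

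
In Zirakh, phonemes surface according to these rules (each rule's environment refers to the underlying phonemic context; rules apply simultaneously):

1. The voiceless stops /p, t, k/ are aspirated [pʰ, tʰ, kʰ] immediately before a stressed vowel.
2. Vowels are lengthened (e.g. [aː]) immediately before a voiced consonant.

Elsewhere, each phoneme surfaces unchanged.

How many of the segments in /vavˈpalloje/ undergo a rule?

Segments that undergo a rule: /a/ → [aː] (rule 2); /p/ → [pʰ] (rule 1); /a/ → [aː] (rule 2); /o/ → [oː] (rule 2).
All other segments surface unchanged.

4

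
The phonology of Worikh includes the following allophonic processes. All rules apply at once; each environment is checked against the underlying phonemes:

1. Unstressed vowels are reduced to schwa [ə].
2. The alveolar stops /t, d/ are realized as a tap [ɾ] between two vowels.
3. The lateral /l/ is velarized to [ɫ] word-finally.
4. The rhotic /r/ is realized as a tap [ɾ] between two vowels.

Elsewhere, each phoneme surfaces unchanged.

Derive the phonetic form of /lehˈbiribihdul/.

/l/ (word-initial) fails the environment for rule 3, so it stays [l].
/e/ — between /l/ and /h/, in an unstressed syllable — surfaces as [ə] (rule 1).
/i/ (between /b/ and /r/) is in the target of rule 1 but the environment (in an unstressed syllable) is not met → [i].
Rule 4 applies to /r/ (between /i/ and /i/: between two vowels) → [ɾ].
/i/ (between /r/ and /b/) occurs in an unstressed syllable → [ə] by rule 1.
/i/ (between /b/ and /h/): in an unstressed syllable, so rule 1 applies → [ə].
/d/ (between /h/ and /u/) is in the target of rule 2 but the environment (between two vowels) is not met → [d].
/u/ — between /d/ and /l/, in an unstressed syllable — surfaces as [ə] (rule 1).
/l/ (word-final): word-finally, so rule 3 applies → [ɫ].

[ləhˈbiɾəbəhdəɫ]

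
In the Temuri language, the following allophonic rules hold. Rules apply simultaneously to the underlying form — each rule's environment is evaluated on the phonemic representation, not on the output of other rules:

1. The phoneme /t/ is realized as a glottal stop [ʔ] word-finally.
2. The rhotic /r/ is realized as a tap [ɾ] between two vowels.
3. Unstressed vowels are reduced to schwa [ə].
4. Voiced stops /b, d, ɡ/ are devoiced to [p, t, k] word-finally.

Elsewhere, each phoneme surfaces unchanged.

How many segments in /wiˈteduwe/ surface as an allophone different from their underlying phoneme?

Segments that undergo a rule: /i/ → [ə] (rule 3); /u/ → [ə] (rule 3); /e/ → [ə] (rule 3).
All other segments surface unchanged.

3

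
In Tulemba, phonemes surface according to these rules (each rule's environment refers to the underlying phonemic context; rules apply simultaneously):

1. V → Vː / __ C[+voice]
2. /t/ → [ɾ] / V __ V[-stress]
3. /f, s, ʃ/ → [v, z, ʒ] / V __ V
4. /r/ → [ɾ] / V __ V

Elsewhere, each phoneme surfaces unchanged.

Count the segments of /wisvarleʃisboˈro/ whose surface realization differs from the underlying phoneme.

4

Segments that undergo a rule: /a/ → [aː] (rule 1); /ʃ/ → [ʒ] (rule 3); /o/ → [oː] (rule 1); /r/ → [ɾ] (rule 4).
All other segments surface unchanged.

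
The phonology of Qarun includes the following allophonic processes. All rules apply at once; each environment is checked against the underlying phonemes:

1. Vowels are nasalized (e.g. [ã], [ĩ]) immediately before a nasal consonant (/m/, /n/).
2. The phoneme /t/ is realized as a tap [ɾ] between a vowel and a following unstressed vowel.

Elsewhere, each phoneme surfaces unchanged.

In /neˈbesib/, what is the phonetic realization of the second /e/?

/e/ (between /b/ and /s/) fails the environment for rule 1, so it stays [e].

[e]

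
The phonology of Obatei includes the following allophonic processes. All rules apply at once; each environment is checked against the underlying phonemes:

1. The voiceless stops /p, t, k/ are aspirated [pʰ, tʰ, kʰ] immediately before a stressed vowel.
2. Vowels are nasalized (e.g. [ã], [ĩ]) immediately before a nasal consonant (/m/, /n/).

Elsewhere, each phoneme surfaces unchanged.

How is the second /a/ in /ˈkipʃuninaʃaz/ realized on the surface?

[a]

/a/ (between /ʃ/ and /z/): rule 2 targets it, but not before a nasal consonant → unchanged [a].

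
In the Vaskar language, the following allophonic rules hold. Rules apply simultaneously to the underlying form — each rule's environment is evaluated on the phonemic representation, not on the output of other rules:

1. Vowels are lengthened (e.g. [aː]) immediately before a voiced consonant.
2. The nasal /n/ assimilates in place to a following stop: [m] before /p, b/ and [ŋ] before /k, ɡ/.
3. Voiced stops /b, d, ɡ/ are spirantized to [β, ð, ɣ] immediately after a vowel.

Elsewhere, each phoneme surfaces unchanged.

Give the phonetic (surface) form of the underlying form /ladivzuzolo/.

[laːðiːvzuːzoːlo]

/l/ (word-initial): no rule targets it → [l].
Rule 1 applies to /a/ (between /l/ and /d/: before a voiced consonant) → [aː].
Rule 3 applies to /d/ (between /a/ and /i/: immediately after a vowel) → [ð].
/i/ — between /d/ and /v/, before a voiced consonant — surfaces as [iː] (rule 1).
/v/ stays [v].
/z/ (between /v/ and /u/): no rule targets it → [z].
/u/ meets the environment for rule 1 (before a voiced consonant) → [uː].
/z/ — not in any rule's target class → [z].
/o/ meets the environment for rule 1 (before a voiced consonant) → [oː].
/l/ (between /o/ and /o/) is unaffected → [l].
/o/ (word-final): rule 1 targets it, but not before a voiced consonant → unchanged [o].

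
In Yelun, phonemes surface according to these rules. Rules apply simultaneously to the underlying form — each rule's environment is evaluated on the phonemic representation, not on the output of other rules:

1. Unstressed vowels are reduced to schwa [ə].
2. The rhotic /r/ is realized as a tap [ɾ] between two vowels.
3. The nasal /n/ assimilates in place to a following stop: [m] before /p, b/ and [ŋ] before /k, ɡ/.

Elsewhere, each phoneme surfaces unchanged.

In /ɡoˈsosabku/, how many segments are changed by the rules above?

3

Segments that undergo a rule: /o/ → [ə] (rule 1); /a/ → [ə] (rule 1); /u/ → [ə] (rule 1).
All other segments surface unchanged.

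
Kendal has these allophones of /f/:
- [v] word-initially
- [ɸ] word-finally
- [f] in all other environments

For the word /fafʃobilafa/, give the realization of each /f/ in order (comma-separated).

[v], [f], [f]

Occurrence 1 (position 1): word-initially → [v].
Occurrence 2 (position 3): no conditioning environment matches → elsewhere allophone [f].
Occurrence 3 (position 10): no conditioning environment matches → elsewhere allophone [f].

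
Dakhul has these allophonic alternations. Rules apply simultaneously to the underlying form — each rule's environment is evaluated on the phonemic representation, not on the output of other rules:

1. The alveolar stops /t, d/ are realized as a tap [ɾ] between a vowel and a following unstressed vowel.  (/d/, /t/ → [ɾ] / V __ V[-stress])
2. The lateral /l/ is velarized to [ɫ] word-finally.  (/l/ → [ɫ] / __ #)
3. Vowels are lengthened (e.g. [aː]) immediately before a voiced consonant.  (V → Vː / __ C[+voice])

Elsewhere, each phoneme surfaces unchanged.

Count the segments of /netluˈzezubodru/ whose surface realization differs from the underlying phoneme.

4

Segments that undergo a rule: /u/ → [uː] (rule 3); /e/ → [eː] (rule 3); /u/ → [uː] (rule 3); /o/ → [oː] (rule 3).
All other segments surface unchanged.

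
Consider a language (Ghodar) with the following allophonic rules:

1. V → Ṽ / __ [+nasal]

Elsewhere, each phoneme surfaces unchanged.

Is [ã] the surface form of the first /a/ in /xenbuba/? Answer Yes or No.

No

/a/ (word-final) is in the target of rule 1 but the environment (before a nasal consonant) is not met → [a].
The actual realization is [a], not [ã].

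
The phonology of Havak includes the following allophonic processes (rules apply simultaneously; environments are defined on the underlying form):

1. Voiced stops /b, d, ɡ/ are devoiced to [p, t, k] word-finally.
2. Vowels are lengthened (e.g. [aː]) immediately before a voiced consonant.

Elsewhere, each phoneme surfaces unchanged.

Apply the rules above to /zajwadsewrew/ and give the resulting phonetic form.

/z/ (word-initial) is unaffected → [z].
/a/ meets the environment for rule 2 (before a voiced consonant) → [aː].
/j/ stays [j].
/w/ stays [w].
/a/ meets the environment for rule 2 (before a voiced consonant) → [aː].
/d/ — between /a/ and /s/; rule 1 does not apply here → [d].
/s/ (between /d/ and /e/): no rule targets it → [s].
/e/ — between /s/ and /w/, before a voiced consonant — surfaces as [eː] (rule 2).
/w/ stays [w].
/r/ — not in any rule's target class → [r].
/e/ (between /r/ and /w/) occurs before a voiced consonant → [eː] by rule 2.
/w/ — not in any rule's target class → [w].

[zaːjwaːdseːwreːw]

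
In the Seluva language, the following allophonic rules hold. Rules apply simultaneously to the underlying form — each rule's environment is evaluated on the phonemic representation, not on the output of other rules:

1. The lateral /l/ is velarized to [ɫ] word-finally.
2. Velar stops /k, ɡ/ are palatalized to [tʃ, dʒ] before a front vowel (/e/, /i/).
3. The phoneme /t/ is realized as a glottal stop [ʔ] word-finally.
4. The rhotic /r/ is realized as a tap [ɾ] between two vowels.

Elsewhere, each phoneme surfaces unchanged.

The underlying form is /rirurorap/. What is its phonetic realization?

/r/ — word-initial; rule 4 does not apply here → [r].
/i/ (between /r/ and /r/): no rule targets it → [i].
/r/ (between /i/ and /u/): between two vowels, so rule 4 applies → [ɾ].
/u/ stays [u].
/r/ — between /u/ and /o/, between two vowels — surfaces as [ɾ] (rule 4).
/o/ stays [o].
Rule 4 applies to /r/ (between /o/ and /a/: between two vowels) → [ɾ].
/a/ (between /r/ and /p/) is unaffected → [a].
/p/ stays [p].

[riɾuɾoɾap]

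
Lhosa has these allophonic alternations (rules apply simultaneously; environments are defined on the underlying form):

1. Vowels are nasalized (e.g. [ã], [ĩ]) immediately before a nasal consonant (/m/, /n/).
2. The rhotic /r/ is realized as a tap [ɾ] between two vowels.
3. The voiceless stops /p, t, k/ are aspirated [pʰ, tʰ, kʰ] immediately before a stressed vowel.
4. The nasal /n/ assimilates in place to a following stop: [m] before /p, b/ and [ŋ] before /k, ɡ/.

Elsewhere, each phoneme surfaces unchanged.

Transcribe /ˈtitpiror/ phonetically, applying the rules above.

/t/ — word-initial, immediately before a stressed vowel — surfaces as [tʰ] (rule 3).
/i/ (between /t/ and /t/) is in the target of rule 1 but the environment (before a nasal consonant) is not met → [i].
/t/ (between /i/ and /p/): rule 3 targets it, but not immediately before a stressed vowel → unchanged [t].
/p/ (between /t/ and /i/): rule 3 targets it, but not immediately before a stressed vowel → unchanged [p].
/i/ — between /p/ and /r/; rule 1 does not apply here → [i].
/r/ (between /i/ and /o/) occurs between two vowels → [ɾ] by rule 2.
/o/ (between /r/ and /r/) fails the environment for rule 1, so it stays [o].
/r/ (word-final) is in the target of rule 2 but the environment (between two vowels) is not met → [r].

[ˈtʰitpiɾor]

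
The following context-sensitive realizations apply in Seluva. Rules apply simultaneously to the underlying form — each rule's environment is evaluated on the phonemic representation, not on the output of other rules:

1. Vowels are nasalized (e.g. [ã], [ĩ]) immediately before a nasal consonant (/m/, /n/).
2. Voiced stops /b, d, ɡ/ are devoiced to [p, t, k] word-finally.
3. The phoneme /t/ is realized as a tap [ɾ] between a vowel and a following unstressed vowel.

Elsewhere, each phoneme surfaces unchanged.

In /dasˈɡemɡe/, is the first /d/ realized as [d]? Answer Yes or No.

/d/ (word-initial) is in the target of rule 2 but the environment (word-finally) is not met → [d].
The actual realization is [d], which matches [d].

Yes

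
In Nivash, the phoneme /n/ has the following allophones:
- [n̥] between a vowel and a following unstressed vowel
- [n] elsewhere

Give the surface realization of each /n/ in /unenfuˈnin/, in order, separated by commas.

Occurrence 1 (position 2): between a vowel and a following unstressed vowel → [n̥].
Occurrence 2 (position 4): no conditioning environment matches → elsewhere allophone [n].
Occurrence 3 (position 7): no conditioning environment matches → elsewhere allophone [n].
Occurrence 4 (position 9): no conditioning environment matches → elsewhere allophone [n].

[n̥], [n], [n], [n]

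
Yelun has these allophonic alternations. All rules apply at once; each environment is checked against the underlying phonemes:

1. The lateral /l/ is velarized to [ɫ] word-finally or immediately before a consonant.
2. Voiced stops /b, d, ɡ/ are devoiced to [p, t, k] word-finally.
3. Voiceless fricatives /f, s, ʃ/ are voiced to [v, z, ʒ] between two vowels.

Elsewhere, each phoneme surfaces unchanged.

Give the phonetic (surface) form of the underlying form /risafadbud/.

/r/ stays [r].
/i/ (between /r/ and /s/): no rule targets it → [i].
/s/ (between /i/ and /a/) occurs between two vowels → [z] by rule 3.
/a/ stays [a].
Rule 3 applies to /f/ (between /a/ and /a/: between two vowels) → [v].
/a/ stays [a].
/d/ — between /a/ and /b/; rule 2 does not apply here → [d].
/b/ (between /d/ and /u/) is in the target of rule 2 but the environment (word-finally) is not met → [b].
/u/ (between /b/ and /d/) is unaffected → [u].
Rule 2 applies to /d/ (word-final: word-finally) → [t].

[rizavadbut]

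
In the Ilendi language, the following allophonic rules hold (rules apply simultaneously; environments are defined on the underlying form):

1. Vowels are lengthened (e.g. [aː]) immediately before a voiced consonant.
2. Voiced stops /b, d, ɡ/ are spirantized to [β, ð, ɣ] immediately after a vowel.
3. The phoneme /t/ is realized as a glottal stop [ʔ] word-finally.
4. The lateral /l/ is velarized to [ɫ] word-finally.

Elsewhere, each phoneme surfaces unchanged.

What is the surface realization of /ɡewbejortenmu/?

/ɡ/ — word-initial; rule 2 does not apply here → [ɡ].
/e/ (between /ɡ/ and /w/): before a voiced consonant, so rule 1 applies → [eː].
/w/ — not in any rule's target class → [w].
/b/ (between /w/ and /e/) fails the environment for rule 2, so it stays [b].
/e/ meets the environment for rule 1 (before a voiced consonant) → [eː].
/j/ — not in any rule's target class → [j].
/o/ (between /j/ and /r/): before a voiced consonant, so rule 1 applies → [oː].
/r/ stays [r].
/t/ (between /r/ and /e/) fails the environment for rule 3, so it stays [t].
Rule 1 applies to /e/ (between /t/ and /n/: before a voiced consonant) → [eː].
/n/ stays [n].
/m/ stays [m].
/u/ (word-final): rule 1 targets it, but not before a voiced consonant → unchanged [u].

[ɡeːwbeːjoːrteːnmu]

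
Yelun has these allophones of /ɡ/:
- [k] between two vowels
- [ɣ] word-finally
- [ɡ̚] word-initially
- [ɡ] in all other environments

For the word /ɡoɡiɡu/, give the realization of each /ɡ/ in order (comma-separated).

Occurrence 1 (position 1): word-initially → [ɡ̚].
Occurrence 2 (position 3): between two vowels → [k].
Occurrence 3 (position 5): between two vowels → [k].

[ɡ̚], [k], [k]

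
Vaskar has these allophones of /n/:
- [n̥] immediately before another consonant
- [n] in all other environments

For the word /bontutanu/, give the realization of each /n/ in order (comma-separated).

Occurrence 1 (position 3): immediately before another consonant → [n̥].
Occurrence 2 (position 8): no conditioning environment matches → elsewhere allophone [n].

[n̥], [n]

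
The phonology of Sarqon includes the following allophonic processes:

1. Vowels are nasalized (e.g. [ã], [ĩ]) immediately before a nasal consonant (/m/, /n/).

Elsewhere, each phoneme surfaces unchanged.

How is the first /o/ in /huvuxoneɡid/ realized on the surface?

/o/ (between /x/ and /n/) occurs before a nasal consonant → [õ] by rule 1.

[õ]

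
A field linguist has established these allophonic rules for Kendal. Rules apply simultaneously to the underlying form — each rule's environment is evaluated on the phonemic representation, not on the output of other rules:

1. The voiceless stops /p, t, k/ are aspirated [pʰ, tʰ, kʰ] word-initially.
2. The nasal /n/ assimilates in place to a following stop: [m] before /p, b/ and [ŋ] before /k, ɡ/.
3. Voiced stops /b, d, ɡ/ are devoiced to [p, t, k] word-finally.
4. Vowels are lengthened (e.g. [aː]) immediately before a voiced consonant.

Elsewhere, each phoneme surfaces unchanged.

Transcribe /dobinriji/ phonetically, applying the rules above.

[doːbiːnriːji]

/d/ (word-initial) fails the environment for rule 3, so it stays [d].
/o/ — between /d/ and /b/, before a voiced consonant — surfaces as [oː] (rule 4).
/b/ (between /o/ and /i/) fails the environment for rule 3, so it stays [b].
/i/ meets the environment for rule 4 (before a voiced consonant) → [iː].
/n/ (between /i/ and /r/) fails the environment for rule 2, so it stays [n].
/i/ (between /r/ and /j/) occurs before a voiced consonant → [iː] by rule 4.
/i/ (word-final) is in the target of rule 4 but the environment (before a voiced consonant) is not met → [i].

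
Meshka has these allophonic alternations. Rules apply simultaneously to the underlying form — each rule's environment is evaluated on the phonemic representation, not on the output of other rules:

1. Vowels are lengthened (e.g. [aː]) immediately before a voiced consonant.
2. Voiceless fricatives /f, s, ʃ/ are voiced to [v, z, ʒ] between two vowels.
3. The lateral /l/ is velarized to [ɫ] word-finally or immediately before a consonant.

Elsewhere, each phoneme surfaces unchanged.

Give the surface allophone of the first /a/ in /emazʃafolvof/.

Rule 1 applies to /a/ (between /m/ and /z/: before a voiced consonant) → [aː].

[aː]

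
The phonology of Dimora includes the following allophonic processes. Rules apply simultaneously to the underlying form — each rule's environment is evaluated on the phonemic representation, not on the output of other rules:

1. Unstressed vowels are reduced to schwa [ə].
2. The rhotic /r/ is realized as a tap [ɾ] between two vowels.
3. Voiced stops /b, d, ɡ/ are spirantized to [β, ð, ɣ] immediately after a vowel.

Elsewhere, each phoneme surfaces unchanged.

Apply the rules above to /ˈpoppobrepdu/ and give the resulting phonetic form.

/p/ — not in any rule's target class → [p].
/o/ (between /p/ and /p/): rule 1 targets it, but not in an unstressed syllable → unchanged [o].
/p/ stays [p].
/p/ (between /p/ and /o/) is unaffected → [p].
Rule 1 applies to /o/ (between /p/ and /b/: in an unstressed syllable) → [ə].
/b/ — between /o/ and /r/, immediately after a vowel — surfaces as [β] (rule 3).
/r/ (between /b/ and /e/) fails the environment for rule 2, so it stays [r].
/e/ (between /r/ and /p/) occurs in an unstressed syllable → [ə] by rule 1.
/p/ (between /e/ and /d/): no rule targets it → [p].
/d/ (between /p/ and /u/) fails the environment for rule 3, so it stays [d].
/u/ meets the environment for rule 1 (in an unstressed syllable) → [ə].

[ˈpoppəβrəpdə]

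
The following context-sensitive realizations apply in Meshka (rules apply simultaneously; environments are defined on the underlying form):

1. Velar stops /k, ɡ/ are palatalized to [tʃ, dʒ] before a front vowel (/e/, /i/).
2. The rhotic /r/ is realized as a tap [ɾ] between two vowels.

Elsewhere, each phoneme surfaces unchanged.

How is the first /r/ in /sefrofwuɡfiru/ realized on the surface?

[r]

/r/ (between /f/ and /o/) fails the environment for rule 2, so it stays [r].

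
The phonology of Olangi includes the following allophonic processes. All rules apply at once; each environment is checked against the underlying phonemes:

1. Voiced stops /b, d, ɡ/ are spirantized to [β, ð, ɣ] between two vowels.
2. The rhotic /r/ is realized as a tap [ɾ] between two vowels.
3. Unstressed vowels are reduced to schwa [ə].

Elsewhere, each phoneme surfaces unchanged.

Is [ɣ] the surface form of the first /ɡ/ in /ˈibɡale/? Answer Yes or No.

/ɡ/ — between /b/ and /a/; rule 1 does not apply here → [ɡ].
The actual realization is [ɡ], not [ɣ].

No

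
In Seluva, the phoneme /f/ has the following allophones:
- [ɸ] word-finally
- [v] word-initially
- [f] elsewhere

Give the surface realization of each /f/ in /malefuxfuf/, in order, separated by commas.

[f], [f], [ɸ]

Occurrence 1 (position 5): no conditioning environment matches → elsewhere allophone [f].
Occurrence 2 (position 8): no conditioning environment matches → elsewhere allophone [f].
Occurrence 3 (position 10): word-finally → [ɸ].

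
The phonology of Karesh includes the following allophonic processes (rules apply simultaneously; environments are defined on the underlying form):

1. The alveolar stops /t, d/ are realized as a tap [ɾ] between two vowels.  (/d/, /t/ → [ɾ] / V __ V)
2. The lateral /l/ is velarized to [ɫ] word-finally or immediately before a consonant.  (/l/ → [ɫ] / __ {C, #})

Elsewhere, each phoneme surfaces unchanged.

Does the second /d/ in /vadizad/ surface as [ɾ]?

/d/ (word-final) is in the target of rule 1 but the environment (between two vowels) is not met → [d].
The actual realization is [d], not [ɾ].

No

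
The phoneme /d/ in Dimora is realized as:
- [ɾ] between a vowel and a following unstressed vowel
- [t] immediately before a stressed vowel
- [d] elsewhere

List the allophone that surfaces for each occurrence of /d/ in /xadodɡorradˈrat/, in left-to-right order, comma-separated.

[ɾ], [d], [d]

Occurrence 1 (position 3): between a vowel and a following unstressed vowel → [ɾ].
Occurrence 2 (position 5): no conditioning environment matches → elsewhere allophone [d].
Occurrence 3 (position 11): no conditioning environment matches → elsewhere allophone [d].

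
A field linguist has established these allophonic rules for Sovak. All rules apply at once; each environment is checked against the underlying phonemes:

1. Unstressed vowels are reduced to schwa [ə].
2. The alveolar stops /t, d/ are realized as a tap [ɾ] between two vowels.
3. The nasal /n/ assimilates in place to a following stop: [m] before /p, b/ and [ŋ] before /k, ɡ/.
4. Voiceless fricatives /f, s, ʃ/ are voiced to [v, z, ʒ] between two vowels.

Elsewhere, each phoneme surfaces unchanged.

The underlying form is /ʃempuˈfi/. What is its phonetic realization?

[ʃəmpəˈvi]

/ʃ/ — word-initial; rule 4 does not apply here → [ʃ].
Rule 1 applies to /e/ (between /ʃ/ and /m/: in an unstressed syllable) → [ə].
/m/ — not in any rule's target class → [m].
/p/ (between /m/ and /u/): no rule targets it → [p].
/u/ meets the environment for rule 1 (in an unstressed syllable) → [ə].
/f/ — between /u/ and /i/, between two vowels — surfaces as [v] (rule 4).
/i/ (word-final) is in the target of rule 1 but the environment (in an unstressed syllable) is not met → [i].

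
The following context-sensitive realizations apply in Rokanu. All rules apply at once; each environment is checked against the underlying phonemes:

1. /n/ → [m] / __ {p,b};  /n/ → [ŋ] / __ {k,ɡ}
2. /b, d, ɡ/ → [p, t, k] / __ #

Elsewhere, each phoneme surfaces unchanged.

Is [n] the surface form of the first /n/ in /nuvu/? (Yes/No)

/n/ — word-initial; rule 1 does not apply here → [n].
The actual realization is [n], which matches [n].

Yes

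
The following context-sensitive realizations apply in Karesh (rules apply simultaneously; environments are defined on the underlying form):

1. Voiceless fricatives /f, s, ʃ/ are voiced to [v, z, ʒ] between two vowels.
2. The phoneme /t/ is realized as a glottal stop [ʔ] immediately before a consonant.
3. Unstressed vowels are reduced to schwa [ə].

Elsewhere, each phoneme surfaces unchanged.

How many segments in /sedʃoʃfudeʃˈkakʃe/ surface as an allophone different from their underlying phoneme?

Segments that undergo a rule: /e/ → [ə] (rule 3); /o/ → [ə] (rule 3); /u/ → [ə] (rule 3); /e/ → [ə] (rule 3); /e/ → [ə] (rule 3).
All other segments surface unchanged.

5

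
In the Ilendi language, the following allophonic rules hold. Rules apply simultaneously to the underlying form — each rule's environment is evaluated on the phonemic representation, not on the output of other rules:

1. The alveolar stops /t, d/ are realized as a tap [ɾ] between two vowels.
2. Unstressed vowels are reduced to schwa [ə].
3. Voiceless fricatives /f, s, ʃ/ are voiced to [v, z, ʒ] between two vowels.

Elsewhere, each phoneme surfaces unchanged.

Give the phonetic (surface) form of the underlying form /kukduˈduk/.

/k/ stays [k].
/u/ meets the environment for rule 2 (in an unstressed syllable) → [ə].
/k/ — not in any rule's target class → [k].
/d/ (between /k/ and /u/) fails the environment for rule 1, so it stays [d].
/u/ meets the environment for rule 2 (in an unstressed syllable) → [ə].
/d/ (between /u/ and /u/): between two vowels, so rule 1 applies → [ɾ].
/u/ (between /d/ and /k/) fails the environment for rule 2, so it stays [u].
/k/ (word-final): no rule targets it → [k].

[kəkdəˈɾuk]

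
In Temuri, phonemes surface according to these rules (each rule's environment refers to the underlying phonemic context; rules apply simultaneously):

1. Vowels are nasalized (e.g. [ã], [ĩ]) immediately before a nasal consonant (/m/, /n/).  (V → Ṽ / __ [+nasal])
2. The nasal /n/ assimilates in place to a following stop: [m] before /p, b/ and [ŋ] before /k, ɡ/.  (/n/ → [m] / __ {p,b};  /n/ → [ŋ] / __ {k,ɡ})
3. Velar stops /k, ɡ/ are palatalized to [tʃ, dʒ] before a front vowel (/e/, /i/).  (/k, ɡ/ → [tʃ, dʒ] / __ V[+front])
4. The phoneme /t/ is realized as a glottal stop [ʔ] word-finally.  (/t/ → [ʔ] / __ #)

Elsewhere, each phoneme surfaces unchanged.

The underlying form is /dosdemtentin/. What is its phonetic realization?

/o/ (between /d/ and /s/) fails the environment for rule 1, so it stays [o].
/e/ (between /d/ and /m/): before a nasal consonant, so rule 1 applies → [ẽ].
/t/ (between /m/ and /e/) is in the target of rule 4 but the environment (word-finally) is not met → [t].
/e/ (between /t/ and /n/): before a nasal consonant, so rule 1 applies → [ẽ].
/n/ (between /e/ and /t/) fails the environment for rule 2, so it stays [n].
/t/ (between /n/ and /i/) is in the target of rule 4 but the environment (word-finally) is not met → [t].
/i/ meets the environment for rule 1 (before a nasal consonant) → [ĩ].
/n/ (word-final) fails the environment for rule 2, so it stays [n].

[dosdẽmtẽntĩn]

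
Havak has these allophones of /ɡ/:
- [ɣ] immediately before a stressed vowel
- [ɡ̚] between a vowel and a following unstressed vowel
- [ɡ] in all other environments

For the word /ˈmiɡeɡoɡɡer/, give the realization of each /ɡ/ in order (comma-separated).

[ɡ̚], [ɡ̚], [ɡ], [ɡ]

Occurrence 1 (position 3): between a vowel and a following unstressed vowel → [ɡ̚].
Occurrence 2 (position 5): between a vowel and a following unstressed vowel → [ɡ̚].
Occurrence 3 (position 7): no conditioning environment matches → elsewhere allophone [ɡ].
Occurrence 4 (position 8): no conditioning environment matches → elsewhere allophone [ɡ].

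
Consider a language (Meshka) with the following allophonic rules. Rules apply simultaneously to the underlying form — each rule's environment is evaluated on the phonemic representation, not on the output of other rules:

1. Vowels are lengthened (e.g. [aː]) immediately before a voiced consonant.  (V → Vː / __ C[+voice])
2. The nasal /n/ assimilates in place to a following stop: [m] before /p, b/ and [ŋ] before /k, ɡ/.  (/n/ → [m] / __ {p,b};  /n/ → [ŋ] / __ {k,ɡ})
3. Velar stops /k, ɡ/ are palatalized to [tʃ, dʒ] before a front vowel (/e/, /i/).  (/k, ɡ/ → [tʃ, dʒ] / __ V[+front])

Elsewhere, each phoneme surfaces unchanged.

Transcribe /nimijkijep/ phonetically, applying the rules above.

[niːmiːjtʃiːjep]

/n/ (word-initial) is in the target of rule 2 but the environment (before a labial or velar stop) is not met → [n].
Rule 1 applies to /i/ (between /n/ and /m/: before a voiced consonant) → [iː].
/i/ meets the environment for rule 1 (before a voiced consonant) → [iː].
/k/ (between /j/ and /i/) occurs before a front vowel → [tʃ] by rule 3.
/i/ meets the environment for rule 1 (before a voiced consonant) → [iː].
/e/ (between /j/ and /p/) is in the target of rule 1 but the environment (before a voiced consonant) is not met → [e].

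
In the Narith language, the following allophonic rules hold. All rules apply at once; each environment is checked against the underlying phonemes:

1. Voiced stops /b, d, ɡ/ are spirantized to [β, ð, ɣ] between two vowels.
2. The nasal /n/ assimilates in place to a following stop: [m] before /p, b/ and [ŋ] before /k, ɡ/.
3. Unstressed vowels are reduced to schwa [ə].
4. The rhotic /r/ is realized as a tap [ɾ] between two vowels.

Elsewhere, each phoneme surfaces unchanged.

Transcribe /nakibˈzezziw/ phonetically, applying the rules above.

[nəkəbˈzezzəw]

/n/ (word-initial) is in the target of rule 2 but the environment (before a labial or velar stop) is not met → [n].
/a/ (between /n/ and /k/): in an unstressed syllable, so rule 3 applies → [ə].
/k/ (between /a/ and /i/): no rule targets it → [k].
/i/ (between /k/ and /b/): in an unstressed syllable, so rule 3 applies → [ə].
/b/ (between /i/ and /z/) fails the environment for rule 1, so it stays [b].
/z/ (between /b/ and /e/): no rule targets it → [z].
/e/ (between /z/ and /z/): rule 3 targets it, but not in an unstressed syllable → unchanged [e].
/z/ (between /e/ and /z/): no rule targets it → [z].
/z/ stays [z].
/i/ (between /z/ and /w/): in an unstressed syllable, so rule 3 applies → [ə].
/w/ stays [w].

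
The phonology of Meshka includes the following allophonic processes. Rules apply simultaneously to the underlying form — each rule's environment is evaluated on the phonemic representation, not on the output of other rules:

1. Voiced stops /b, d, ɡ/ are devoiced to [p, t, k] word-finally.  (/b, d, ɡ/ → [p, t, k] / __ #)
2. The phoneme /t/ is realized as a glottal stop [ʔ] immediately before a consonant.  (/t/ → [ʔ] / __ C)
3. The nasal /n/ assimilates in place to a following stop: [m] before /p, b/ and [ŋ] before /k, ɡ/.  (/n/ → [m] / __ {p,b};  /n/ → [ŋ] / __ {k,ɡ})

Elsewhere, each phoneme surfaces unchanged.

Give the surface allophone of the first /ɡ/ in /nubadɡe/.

[ɡ]

/ɡ/ (between /d/ and /e/) fails the environment for rule 1, so it stays [ɡ].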